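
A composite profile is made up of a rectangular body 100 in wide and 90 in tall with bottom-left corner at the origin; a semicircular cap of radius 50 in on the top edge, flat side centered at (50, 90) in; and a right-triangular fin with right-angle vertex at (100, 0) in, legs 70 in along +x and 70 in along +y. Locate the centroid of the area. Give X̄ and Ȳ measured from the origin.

X̄ = 61.68 in, Ȳ = 58.46 in

Part | A | x̄ᵢ | ȳᵢ | A·x̄ᵢ | A·ȳᵢ
rectangular body | 9000.00 | 50.00 | 45.00 | 450000.00 | 405000.00
semicircular top | 3926.99 | 50.00 | 111.22 | 196349.54 | 436762.51
triangular fin | 2450.00 | 123.33 | 23.33 | 302166.67 | 57166.67
Σ | 15376.99 |  |  | 948516.21 | 898929.17
X̄ = 948516.21 / 15376.99 = 61.68 in
Ȳ = 898929.17 / 15376.99 = 58.46 in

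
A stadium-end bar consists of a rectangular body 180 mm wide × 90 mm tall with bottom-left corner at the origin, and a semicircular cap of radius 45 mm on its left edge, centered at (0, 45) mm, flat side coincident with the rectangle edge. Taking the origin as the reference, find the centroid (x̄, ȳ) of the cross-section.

rectangular body: A = 180 × 90 = 16200.00, centroid at (90.00, 45.00).
semicircular end: A = ½π·45² = 3180.86, centroid at (-19.10, 45.00).
ΣA = 19380.86 mm², ΣAx̄ = 1397250.00 mm³, ΣAȳ = 872138.82 mm³.
x̄ = 1397250.00/19380.86 = 72.09 mm; ȳ = 872138.82/19380.86 = 45.00 mm.

x̄ = 72.09 mm, ȳ = 45.00 mm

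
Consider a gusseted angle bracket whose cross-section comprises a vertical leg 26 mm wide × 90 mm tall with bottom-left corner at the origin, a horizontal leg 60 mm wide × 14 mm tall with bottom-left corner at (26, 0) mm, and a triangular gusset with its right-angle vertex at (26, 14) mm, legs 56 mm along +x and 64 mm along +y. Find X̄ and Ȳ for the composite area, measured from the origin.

vertical leg: A = 26 × 90 = 2340.00, centroid at (13.00, 45.00).
horizontal leg: A = 60 × 14 = 840.00, centroid at (56.00, 7.00).
gusset: A = ½·56·64 = 1792.00, centroid at (44.67, 35.33).
ΣA = 4972.00 mm², ΣAX̄ = 157502.67 mm³, ΣAȲ = 174497.33 mm³.
X̄ = 157502.67/4972.00 = 31.68 mm; Ȳ = 174497.33/4972.00 = 35.10 mm.

X̄ = 31.68 mm, Ȳ = 35.10 mm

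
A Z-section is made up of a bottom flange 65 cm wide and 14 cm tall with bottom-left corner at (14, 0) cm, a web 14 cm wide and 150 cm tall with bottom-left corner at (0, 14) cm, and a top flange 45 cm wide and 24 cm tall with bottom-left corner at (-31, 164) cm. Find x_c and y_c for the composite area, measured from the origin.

bottom flange: A = 65 × 14 = 910.00, centroid at (46.50, 7.00).
web: A = 14 × 150 = 2100.00, centroid at (7.00, 89.00).
top flange: A = 45 × 24 = 1080.00, centroid at (-8.50, 176.00).
ΣA = 4090.00 cm², ΣAx_c = 47835.00 cm³, ΣAy_c = 383350.00 cm³.
x_c = 47835.00/4090.00 = 11.70 cm; y_c = 383350.00/4090.00 = 93.73 cm.

x_c = 11.70 cm, y_c = 93.73 cm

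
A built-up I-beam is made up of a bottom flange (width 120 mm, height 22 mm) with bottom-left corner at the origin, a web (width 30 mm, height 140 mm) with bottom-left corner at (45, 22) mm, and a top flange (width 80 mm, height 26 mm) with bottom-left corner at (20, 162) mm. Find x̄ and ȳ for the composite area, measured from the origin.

bottom flange: A = 120 × 22 = 2640.00, centroid at (60.00, 11.00).
web: A = 30 × 140 = 4200.00, centroid at (60.00, 92.00).
top flange: A = 80 × 26 = 2080.00, centroid at (60.00, 175.00).
ΣA = 8920.00 mm², ΣAx̄ = 535200.00 mm³, ΣAȳ = 779440.00 mm³.
x̄ = 535200.00/8920.00 = 60.00 mm; ȳ = 779440.00/8920.00 = 87.38 mm.

x̄ = 60.00 mm, ȳ = 87.38 mm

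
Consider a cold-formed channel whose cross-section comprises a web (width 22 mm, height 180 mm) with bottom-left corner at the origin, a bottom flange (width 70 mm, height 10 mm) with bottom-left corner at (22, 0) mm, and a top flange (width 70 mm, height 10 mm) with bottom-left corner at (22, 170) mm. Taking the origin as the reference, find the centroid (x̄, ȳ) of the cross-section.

web: A = 22 × 180 = 3960.00, centroid at (11.00, 90.00).
bottom flange: A = 70 × 10 = 700.00, centroid at (57.00, 5.00).
top flange: A = 70 × 10 = 700.00, centroid at (57.00, 175.00).
ΣA = 5360.00 mm²
ΣAx̄ = (3960.00)(11.00) + (700.00)(57.00) + (700.00)(57.00) = 123360.00 mm³
ΣAȳ = (3960.00)(90.00) + (700.00)(5.00) + (700.00)(175.00) = 482400.00 mm³
x̄ = 123360.00 / 5360.00 = 23.01 mm
ȳ = 482400.00 / 5360.00 = 90.00 mm

x̄ = 23.01 mm, ȳ = 90.00 mm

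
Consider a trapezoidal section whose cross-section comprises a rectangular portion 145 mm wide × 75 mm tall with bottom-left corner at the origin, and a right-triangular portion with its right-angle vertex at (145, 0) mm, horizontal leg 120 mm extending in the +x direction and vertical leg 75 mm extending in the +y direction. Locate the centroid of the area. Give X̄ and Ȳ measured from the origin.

X̄ = 105.43 mm, Ȳ = 33.84 mm

rectangular portion: A = 145 × 75 = 10875.00, centroid at (72.50, 37.50).
triangular portion: A = ½·120·75 = 4500.00, centroid at (185.00, 25.00).
ΣA = 15375.00 mm²
ΣAX̄ = (10875.00)(72.50) + (4500.00)(185.00) = 1620937.50 mm³
ΣAȲ = (10875.00)(37.50) + (4500.00)(25.00) = 520312.50 mm³
X̄ = 1620937.50 / 15375.00 = 105.43 mm
Ȳ = 520312.50 / 15375.00 = 33.84 mm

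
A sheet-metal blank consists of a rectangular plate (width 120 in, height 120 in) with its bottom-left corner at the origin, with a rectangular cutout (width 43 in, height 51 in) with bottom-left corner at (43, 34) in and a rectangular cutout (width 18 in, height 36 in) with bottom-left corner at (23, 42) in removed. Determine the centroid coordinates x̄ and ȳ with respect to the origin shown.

x̄ = 60.72 in, ȳ = 60.09 in

Part | A | x̄ᵢ | ȳᵢ | A·x̄ᵢ | A·ȳᵢ
plate | 14400.00 | 60.00 | 60.00 | 864000.00 | 864000.00
hole 1 | -2193.00 | 64.50 | 59.50 | -141448.50 | -130483.50
hole 2 | -648.00 | 32.00 | 60.00 | -20736.00 | -38880.00
Σ | 11559.00 |  |  | 701815.50 | 694636.50
x̄ = 701815.50 / 11559.00 = 60.72 in
ȳ = 694636.50 / 11559.00 = 60.09 in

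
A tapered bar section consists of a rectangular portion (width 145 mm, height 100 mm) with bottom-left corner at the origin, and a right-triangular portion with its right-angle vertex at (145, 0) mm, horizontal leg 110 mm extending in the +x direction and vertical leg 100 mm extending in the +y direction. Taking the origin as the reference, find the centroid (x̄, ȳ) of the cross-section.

rectangular portion: A = 145 × 100 = 14500.00, centroid at (72.50, 50.00).
triangular portion: A = ½·110·100 = 5500.00, centroid at (181.67, 33.33).
ΣA = 20000.00 mm², ΣAx̄ = 2050416.67 mm³, ΣAȳ = 908333.33 mm³.
x̄ = 2050416.67/20000.00 = 102.52 mm; ȳ = 908333.33/20000.00 = 45.42 mm.

x̄ = 102.52 mm, ȳ = 45.42 mm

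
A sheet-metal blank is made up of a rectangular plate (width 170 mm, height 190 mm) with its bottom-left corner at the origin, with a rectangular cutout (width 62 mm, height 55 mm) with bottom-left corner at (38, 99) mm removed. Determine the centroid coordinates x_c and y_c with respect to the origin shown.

x_c = 86.89 mm, y_c = 91.28 mm

plate: A = 170 × 190 = 32300.00, centroid at (85.00, 95.00).
hole: A = −(62 × 55) = -3410.00, centroid at (69.00, 126.50).
ΣA = 28890.00 mm², ΣAx_c = 2510210.00 mm³, ΣAy_c = 2637135.00 mm³.
x_c = 2510210.00/28890.00 = 86.89 mm; y_c = 2637135.00/28890.00 = 91.28 mm.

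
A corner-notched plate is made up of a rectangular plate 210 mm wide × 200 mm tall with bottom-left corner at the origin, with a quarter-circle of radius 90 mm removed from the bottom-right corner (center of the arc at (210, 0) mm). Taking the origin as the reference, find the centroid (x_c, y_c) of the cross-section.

plate: A = 210 × 200 = 42000.00, centroid at (105.00, 100.00).
removed quarter-circle: A = −¼π·90² = -6361.73, centroid at (171.80, 38.20).
ΣA = 35638.27 mm², ΣAx_c = 3317037.72 mm³, ΣAy_c = 3957000.00 mm³.
x_c = 3317037.72/35638.27 = 93.08 mm; y_c = 3957000.00/35638.27 = 111.03 mm.

x_c = 93.08 mm, y_c = 111.03 mm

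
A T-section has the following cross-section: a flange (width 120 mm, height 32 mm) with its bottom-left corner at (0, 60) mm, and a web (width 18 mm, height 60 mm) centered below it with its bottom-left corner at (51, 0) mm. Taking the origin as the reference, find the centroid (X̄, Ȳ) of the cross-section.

web: A = 18 × 60 = 1080.00, centroid at (60.00, 30.00).
flange: A = 120 × 32 = 3840.00, centroid at (60.00, 76.00).
ΣA = 4920.00 mm²
ΣAX̄ = (1080.00)(60.00) + (3840.00)(60.00) = 295200.00 mm³
ΣAȲ = (1080.00)(30.00) + (3840.00)(76.00) = 324240.00 mm³
X̄ = 295200.00 / 4920.00 = 60.00 mm
Ȳ = 324240.00 / 4920.00 = 65.90 mm

X̄ = 60.00 mm, Ȳ = 65.90 mm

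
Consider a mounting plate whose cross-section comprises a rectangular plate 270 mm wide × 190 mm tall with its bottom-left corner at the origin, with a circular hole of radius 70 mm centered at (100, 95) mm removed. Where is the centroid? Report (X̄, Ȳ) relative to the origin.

X̄ = 150.01 mm, Ȳ = 95.00 mm

Part | A | x̄ᵢ | ȳᵢ | A·x̄ᵢ | A·ȳᵢ
plate | 51300.00 | 135.00 | 95.00 | 6925500.00 | 4873500.00
hole | -15393.80 | 100.00 | 95.00 | -1539380.40 | -1462411.38
Σ | 35906.20 |  |  | 5386119.60 | 3411088.62
X̄ = 5386119.60 / 35906.20 = 150.01 mm
Ȳ = 3411088.62 / 35906.20 = 95.00 mm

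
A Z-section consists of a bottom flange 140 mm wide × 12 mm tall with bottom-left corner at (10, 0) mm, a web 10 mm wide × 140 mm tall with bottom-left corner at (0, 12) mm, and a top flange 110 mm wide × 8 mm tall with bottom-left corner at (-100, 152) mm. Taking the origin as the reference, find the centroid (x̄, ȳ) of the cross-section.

bottom flange: A = 140 × 12 = 1680.00, centroid at (80.00, 6.00).
web: A = 10 × 140 = 1400.00, centroid at (5.00, 82.00).
top flange: A = 110 × 8 = 880.00, centroid at (-45.00, 156.00).
ΣA = 3960.00 mm², ΣAx̄ = 101800.00 mm³, ΣAȳ = 262160.00 mm³.
x̄ = 101800.00/3960.00 = 25.71 mm; ȳ = 262160.00/3960.00 = 66.20 mm.

x̄ = 25.71 mm, ȳ = 66.20 mm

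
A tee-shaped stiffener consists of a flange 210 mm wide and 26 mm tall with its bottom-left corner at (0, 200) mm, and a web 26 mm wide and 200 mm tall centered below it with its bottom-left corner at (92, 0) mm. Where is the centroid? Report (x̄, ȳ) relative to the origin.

x̄ = 105.00 mm, ȳ = 157.88 mm

web: A = 26 × 200 = 5200.00, centroid at (105.00, 100.00).
flange: A = 210 × 26 = 5460.00, centroid at (105.00, 213.00).
ΣA = 10660.00 mm²
ΣAx̄ = (5200.00)(105.00) + (5460.00)(105.00) = 1119300.00 mm³
ΣAȳ = (5200.00)(100.00) + (5460.00)(213.00) = 1682980.00 mm³
x̄ = 1119300.00 / 10660.00 = 105.00 mm
ȳ = 1682980.00 / 10660.00 = 157.88 mm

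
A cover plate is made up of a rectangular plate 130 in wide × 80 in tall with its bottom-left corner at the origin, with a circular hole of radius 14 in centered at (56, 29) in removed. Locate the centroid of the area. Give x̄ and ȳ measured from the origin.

x̄ = 65.57 in, ȳ = 40.69 in

plate: A = 130 × 80 = 10400.00, centroid at (65.00, 40.00).
hole: A = −π·14² = -615.75, centroid at (56.00, 29.00).
ΣA = 9784.25 in²
ΣAx̄ = (10400.00)(65.00) + (-615.75)(56.00) = 641517.88 in³
ΣAȳ = (10400.00)(40.00) + (-615.75)(29.00) = 398143.19 in³
x̄ = 641517.88 / 9784.25 = 65.57 in
ȳ = 398143.19 / 9784.25 = 40.69 in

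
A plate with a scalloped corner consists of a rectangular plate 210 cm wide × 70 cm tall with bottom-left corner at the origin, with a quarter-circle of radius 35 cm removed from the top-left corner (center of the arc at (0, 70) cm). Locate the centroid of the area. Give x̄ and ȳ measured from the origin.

x̄ = 111.31 cm, ȳ = 33.59 cm

plate: A = 210 × 70 = 14700.00, centroid at (105.00, 35.00).
removed quarter-circle: A = −¼π·35² = -962.11, centroid at (14.85, 55.15).
ΣA = 13737.89 cm²
ΣAx̄ = (14700.00)(105.00) + (-962.11)(14.85) = 1529208.33 cm³
ΣAȳ = (14700.00)(35.00) + (-962.11)(55.15) = 461443.77 cm³
x̄ = 1529208.33 / 13737.89 = 111.31 cm
ȳ = 461443.77 / 13737.89 = 33.59 cm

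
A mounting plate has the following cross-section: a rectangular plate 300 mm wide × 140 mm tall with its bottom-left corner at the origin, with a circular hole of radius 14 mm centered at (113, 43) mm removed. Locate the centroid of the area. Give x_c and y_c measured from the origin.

x_c = 150.55 mm, y_c = 70.40 mm

Part | A | x̄ᵢ | ȳᵢ | A·x̄ᵢ | A·ȳᵢ
plate | 42000.00 | 150.00 | 70.00 | 6300000.00 | 2940000.00
hole | -615.75 | 113.00 | 43.00 | -69579.99 | -26477.34
Σ | 41384.25 |  |  | 6230420.01 | 2913522.66
x_c = 6230420.01 / 41384.25 = 150.55 mm
y_c = 2913522.66 / 41384.25 = 70.40 mm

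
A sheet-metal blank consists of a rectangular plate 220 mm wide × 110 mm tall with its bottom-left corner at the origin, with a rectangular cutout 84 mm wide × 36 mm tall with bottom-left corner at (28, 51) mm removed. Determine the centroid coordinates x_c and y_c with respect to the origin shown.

x_c = 115.71 mm, y_c = 53.00 mm

Part | A | x̄ᵢ | ȳᵢ | A·x̄ᵢ | A·ȳᵢ
plate | 24200.00 | 110.00 | 55.00 | 2662000.00 | 1331000.00
hole | -3024.00 | 70.00 | 69.00 | -211680.00 | -208656.00
Σ | 21176.00 |  |  | 2450320.00 | 1122344.00
x_c = 2450320.00 / 21176.00 = 115.71 mm
y_c = 1122344.00 / 21176.00 = 53.00 mm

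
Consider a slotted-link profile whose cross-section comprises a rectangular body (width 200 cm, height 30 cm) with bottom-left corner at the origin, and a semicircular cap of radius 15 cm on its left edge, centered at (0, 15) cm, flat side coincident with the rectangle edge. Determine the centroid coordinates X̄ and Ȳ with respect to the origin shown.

X̄ = 94.08 cm, Ȳ = 15.00 cm

rectangular body: A = 200 × 30 = 6000.00, centroid at (100.00, 15.00).
semicircular end: A = ½π·15² = 353.43, centroid at (-6.37, 15.00).
ΣA = 6353.43 cm²
ΣAX̄ = (6000.00)(100.00) + (353.43)(-6.37) = 597750.00 cm³
ΣAȲ = (6000.00)(15.00) + (353.43)(15.00) = 95301.44 cm³
X̄ = 597750.00 / 6353.43 = 94.08 cm
Ȳ = 95301.44 / 6353.43 = 15.00 cm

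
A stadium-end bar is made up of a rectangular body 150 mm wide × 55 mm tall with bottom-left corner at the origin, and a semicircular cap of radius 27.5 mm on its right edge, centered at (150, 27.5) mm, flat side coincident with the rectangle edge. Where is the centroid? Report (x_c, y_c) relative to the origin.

x_c = 85.91 mm, y_c = 27.50 mm

rectangular body: A = 150 × 55 = 8250.00, centroid at (75.00, 27.50).
semicircular end: A = ½π·27.5² = 1187.91, centroid at (161.67, 27.50).
ΣA = 9437.91 mm², ΣAx_c = 810801.79 mm³, ΣAy_c = 259542.65 mm³.
x_c = 810801.79/9437.91 = 85.91 mm; y_c = 259542.65/9437.91 = 27.50 mm.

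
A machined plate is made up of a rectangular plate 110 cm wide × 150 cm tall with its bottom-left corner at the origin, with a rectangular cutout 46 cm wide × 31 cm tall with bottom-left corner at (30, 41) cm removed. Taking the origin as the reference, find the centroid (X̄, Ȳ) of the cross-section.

X̄ = 55.19 cm, Ȳ = 76.75 cm

plate: A = 110 × 150 = 16500.00, centroid at (55.00, 75.00).
hole: A = −(46 × 31) = -1426.00, centroid at (53.00, 56.50).
ΣA = 15074.00 cm², ΣAX̄ = 831922.00 cm³, ΣAȲ = 1156931.00 cm³.
X̄ = 831922.00/15074.00 = 55.19 cm; Ȳ = 1156931.00/15074.00 = 76.75 cm.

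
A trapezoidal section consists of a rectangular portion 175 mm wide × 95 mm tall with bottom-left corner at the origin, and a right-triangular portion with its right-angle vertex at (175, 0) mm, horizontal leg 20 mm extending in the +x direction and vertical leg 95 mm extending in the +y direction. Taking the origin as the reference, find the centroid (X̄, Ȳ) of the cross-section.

X̄ = 92.59 mm, Ȳ = 46.64 mm

rectangular portion: A = 175 × 95 = 16625.00, centroid at (87.50, 47.50).
triangular portion: A = ½·20·95 = 950.00, centroid at (181.67, 31.67).
ΣA = 17575.00 mm², ΣAX̄ = 1627270.83 mm³, ΣAȲ = 819770.83 mm³.
X̄ = 1627270.83/17575.00 = 92.59 mm; Ȳ = 819770.83/17575.00 = 46.64 mm.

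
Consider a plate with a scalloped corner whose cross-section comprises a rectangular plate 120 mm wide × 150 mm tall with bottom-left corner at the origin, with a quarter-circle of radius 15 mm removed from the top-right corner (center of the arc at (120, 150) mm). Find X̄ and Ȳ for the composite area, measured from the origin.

X̄ = 59.47 mm, Ȳ = 74.32 mm

Part | A | x̄ᵢ | ȳᵢ | A·x̄ᵢ | A·ȳᵢ
plate | 18000.00 | 60.00 | 75.00 | 1080000.00 | 1350000.00
removed quarter-circle | -176.71 | 113.63 | 143.63 | -20080.75 | -25382.19
Σ | 17823.29 |  |  | 1059919.25 | 1324617.81
X̄ = 1059919.25 / 17823.29 = 59.47 mm
Ȳ = 1324617.81 / 17823.29 = 74.32 mm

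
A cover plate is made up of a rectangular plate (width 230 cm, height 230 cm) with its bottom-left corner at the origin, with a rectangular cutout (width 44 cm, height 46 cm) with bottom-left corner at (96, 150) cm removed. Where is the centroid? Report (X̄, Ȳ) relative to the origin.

plate: A = 230 × 230 = 52900.00, centroid at (115.00, 115.00).
hole: A = −(44 × 46) = -2024.00, centroid at (118.00, 173.00).
ΣA = 50876.00 cm²
ΣAX̄ = (52900.00)(115.00) + (-2024.00)(118.00) = 5844668.00 cm³
ΣAȲ = (52900.00)(115.00) + (-2024.00)(173.00) = 5733348.00 cm³
X̄ = 5844668.00 / 50876.00 = 114.88 cm
Ȳ = 5733348.00 / 50876.00 = 112.69 cm

X̄ = 114.88 cm, Ȳ = 112.69 cm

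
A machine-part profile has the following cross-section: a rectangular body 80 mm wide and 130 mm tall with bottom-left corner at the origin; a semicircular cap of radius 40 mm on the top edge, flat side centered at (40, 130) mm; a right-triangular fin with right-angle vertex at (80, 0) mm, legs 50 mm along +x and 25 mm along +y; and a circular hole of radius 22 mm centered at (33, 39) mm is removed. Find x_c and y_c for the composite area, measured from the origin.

x_c = 43.83 mm, y_c = 82.49 mm

rectangular body: A = 80 × 130 = 10400.00, centroid at (40.00, 65.00).
semicircular top: A = ½π·40² = 2513.27, centroid at (40.00, 146.98).
triangular fin: A = ½·50·25 = 625.00, centroid at (96.67, 8.33).
hole: A = −π·22² = -1520.53, centroid at (33.00, 39.00).
ΣA = 12017.74 mm², ΣAx_c = 526770.11 mm³, ΣAy_c = 991299.93 mm³.
x_c = 526770.11/12017.74 = 43.83 mm; y_c = 991299.93/12017.74 = 82.49 mm.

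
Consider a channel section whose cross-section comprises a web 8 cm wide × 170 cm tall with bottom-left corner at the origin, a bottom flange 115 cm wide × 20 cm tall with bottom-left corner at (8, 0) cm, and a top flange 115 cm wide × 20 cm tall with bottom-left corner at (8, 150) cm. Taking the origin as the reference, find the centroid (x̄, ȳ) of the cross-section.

Part | A | x̄ᵢ | ȳᵢ | A·x̄ᵢ | A·ȳᵢ
web | 1360.00 | 4.00 | 85.00 | 5440.00 | 115600.00
bottom flange | 2300.00 | 65.50 | 10.00 | 150650.00 | 23000.00
top flange | 2300.00 | 65.50 | 160.00 | 150650.00 | 368000.00
Σ | 5960.00 |  |  | 306740.00 | 506600.00
x̄ = 306740.00 / 5960.00 = 51.47 cm
ȳ = 506600.00 / 5960.00 = 85.00 cm

x̄ = 51.47 cm, ȳ = 85.00 cm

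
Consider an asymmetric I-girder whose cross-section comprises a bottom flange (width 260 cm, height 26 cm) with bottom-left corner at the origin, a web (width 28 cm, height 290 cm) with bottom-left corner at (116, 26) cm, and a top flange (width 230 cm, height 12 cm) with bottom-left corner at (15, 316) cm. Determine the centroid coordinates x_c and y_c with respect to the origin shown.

x_c = 130.00 cm, y_c = 134.08 cm

bottom flange: A = 260 × 26 = 6760.00, centroid at (130.00, 13.00).
web: A = 28 × 290 = 8120.00, centroid at (130.00, 171.00).
top flange: A = 230 × 12 = 2760.00, centroid at (130.00, 322.00).
ΣA = 17640.00 cm²
ΣAx_c = (6760.00)(130.00) + (8120.00)(130.00) + (2760.00)(130.00) = 2293200.00 cm³
ΣAy_c = (6760.00)(13.00) + (8120.00)(171.00) + (2760.00)(322.00) = 2365120.00 cm³
x_c = 2293200.00 / 17640.00 = 130.00 cm
y_c = 2365120.00 / 17640.00 = 134.08 cm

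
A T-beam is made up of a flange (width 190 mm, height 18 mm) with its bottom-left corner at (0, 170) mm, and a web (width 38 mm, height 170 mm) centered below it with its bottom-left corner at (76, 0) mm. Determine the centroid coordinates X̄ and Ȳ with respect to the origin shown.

web: A = 38 × 170 = 6460.00, centroid at (95.00, 85.00).
flange: A = 190 × 18 = 3420.00, centroid at (95.00, 179.00).
ΣA = 9880.00 mm²
ΣAX̄ = (6460.00)(95.00) + (3420.00)(95.00) = 938600.00 mm³
ΣAȲ = (6460.00)(85.00) + (3420.00)(179.00) = 1161280.00 mm³
X̄ = 938600.00 / 9880.00 = 95.00 mm
Ȳ = 1161280.00 / 9880.00 = 117.54 mm

X̄ = 95.00 mm, Ȳ = 117.54 mm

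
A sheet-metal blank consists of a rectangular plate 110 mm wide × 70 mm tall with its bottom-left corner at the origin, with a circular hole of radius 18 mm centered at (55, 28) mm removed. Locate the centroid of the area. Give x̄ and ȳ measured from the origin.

Part | A | x̄ᵢ | ȳᵢ | A·x̄ᵢ | A·ȳᵢ
plate | 7700.00 | 55.00 | 35.00 | 423500.00 | 269500.00
hole | -1017.88 | 55.00 | 28.00 | -55983.18 | -28500.53
Σ | 6682.12 |  |  | 367516.82 | 240999.47
x̄ = 367516.82 / 6682.12 = 55.00 mm
ȳ = 240999.47 / 6682.12 = 36.07 mm

x̄ = 55.00 mm, ȳ = 36.07 mm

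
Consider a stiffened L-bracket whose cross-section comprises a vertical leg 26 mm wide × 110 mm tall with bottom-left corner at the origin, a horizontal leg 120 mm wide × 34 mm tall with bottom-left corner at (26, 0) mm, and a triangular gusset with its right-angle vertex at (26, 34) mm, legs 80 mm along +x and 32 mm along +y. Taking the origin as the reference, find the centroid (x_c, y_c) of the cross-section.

x_c = 55.41 mm, y_c = 34.53 mm

Part | A | x̄ᵢ | ȳᵢ | A·x̄ᵢ | A·ȳᵢ
vertical leg | 2860.00 | 13.00 | 55.00 | 37180.00 | 157300.00
horizontal leg | 4080.00 | 86.00 | 17.00 | 350880.00 | 69360.00
gusset | 1280.00 | 52.67 | 44.67 | 67413.33 | 57173.33
Σ | 8220.00 |  |  | 455473.33 | 283833.33
x_c = 455473.33 / 8220.00 = 55.41 mm
y_c = 283833.33 / 8220.00 = 34.53 mm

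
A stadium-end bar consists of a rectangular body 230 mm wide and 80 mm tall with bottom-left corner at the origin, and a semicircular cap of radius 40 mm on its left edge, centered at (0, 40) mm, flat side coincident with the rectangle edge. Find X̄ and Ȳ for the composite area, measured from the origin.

Part | A | x̄ᵢ | ȳᵢ | A·x̄ᵢ | A·ȳᵢ
rectangular body | 18400.00 | 115.00 | 40.00 | 2116000.00 | 736000.00
semicircular end | 2513.27 | -16.98 | 40.00 | -42666.67 | 100530.96
Σ | 20913.27 |  |  | 2073333.33 | 836530.96
X̄ = 2073333.33 / 20913.27 = 99.14 mm
Ȳ = 836530.96 / 20913.27 = 40.00 mm

X̄ = 99.14 mm, Ȳ = 40.00 mm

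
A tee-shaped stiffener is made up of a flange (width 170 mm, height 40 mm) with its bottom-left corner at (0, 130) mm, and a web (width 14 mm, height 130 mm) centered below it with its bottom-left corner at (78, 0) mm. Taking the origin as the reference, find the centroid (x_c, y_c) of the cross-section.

web: A = 14 × 130 = 1820.00, centroid at (85.00, 65.00).
flange: A = 170 × 40 = 6800.00, centroid at (85.00, 150.00).
ΣA = 8620.00 mm²
ΣAx_c = (1820.00)(85.00) + (6800.00)(85.00) = 732700.00 mm³
ΣAy_c = (1820.00)(65.00) + (6800.00)(150.00) = 1138300.00 mm³
x_c = 732700.00 / 8620.00 = 85.00 mm
y_c = 1138300.00 / 8620.00 = 132.05 mm

x_c = 85.00 mm, y_c = 132.05 mm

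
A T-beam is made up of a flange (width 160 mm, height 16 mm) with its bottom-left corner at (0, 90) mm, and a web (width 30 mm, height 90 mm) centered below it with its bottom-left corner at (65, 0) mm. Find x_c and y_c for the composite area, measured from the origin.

x_c = 80.00 mm, y_c = 70.79 mm

web: A = 30 × 90 = 2700.00, centroid at (80.00, 45.00).
flange: A = 160 × 16 = 2560.00, centroid at (80.00, 98.00).
ΣA = 5260.00 mm², ΣAx_c = 420800.00 mm³, ΣAy_c = 372380.00 mm³.
x_c = 420800.00/5260.00 = 80.00 mm; y_c = 372380.00/5260.00 = 70.79 mm.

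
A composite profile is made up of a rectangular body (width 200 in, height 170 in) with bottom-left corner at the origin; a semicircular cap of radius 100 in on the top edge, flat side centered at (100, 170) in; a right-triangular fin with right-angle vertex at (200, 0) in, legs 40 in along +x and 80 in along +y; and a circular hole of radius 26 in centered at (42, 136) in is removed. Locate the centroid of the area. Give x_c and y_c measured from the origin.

x_c = 106.19 in, y_c = 121.60 in

rectangular body: A = 200 × 170 = 34000.00, centroid at (100.00, 85.00).
semicircular top: A = ½π·100² = 15707.96, centroid at (100.00, 212.44).
triangular fin: A = ½·40·80 = 1600.00, centroid at (213.33, 26.67).
hole: A = −π·26² = -2123.72, centroid at (42.00, 136.00).
ΣA = 49184.25 in², ΣAx_c = 5222933.56 in³, ΣAy_c = 5980861.63 in³.
x_c = 5222933.56/49184.25 = 106.19 in; y_c = 5980861.63/49184.25 = 121.60 in.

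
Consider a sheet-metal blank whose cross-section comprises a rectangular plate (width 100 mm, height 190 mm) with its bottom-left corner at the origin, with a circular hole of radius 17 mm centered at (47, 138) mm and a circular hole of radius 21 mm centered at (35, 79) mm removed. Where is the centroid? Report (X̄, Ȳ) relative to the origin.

X̄ = 51.41 mm, Ȳ = 93.99 mm

plate: A = 100 × 190 = 19000.00, centroid at (50.00, 95.00).
hole 1: A = −π·17² = -907.92, centroid at (47.00, 138.00).
hole 2: A = −π·21² = -1385.44, centroid at (35.00, 79.00).
ΣA = 16706.64 mm², ΣAX̄ = 858837.26 mm³, ΣAȲ = 1570257.06 mm³.
X̄ = 858837.26/16706.64 = 51.41 mm; Ȳ = 1570257.06/16706.64 = 93.99 mm.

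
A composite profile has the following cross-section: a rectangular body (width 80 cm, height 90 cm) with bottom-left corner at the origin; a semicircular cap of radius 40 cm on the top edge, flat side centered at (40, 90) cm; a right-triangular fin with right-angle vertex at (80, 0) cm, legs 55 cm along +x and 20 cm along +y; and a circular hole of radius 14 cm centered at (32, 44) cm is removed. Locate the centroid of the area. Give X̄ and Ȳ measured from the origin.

rectangular body: A = 80 × 90 = 7200.00, centroid at (40.00, 45.00).
semicircular top: A = ½π·40² = 2513.27, centroid at (40.00, 106.98).
triangular fin: A = ½·55·20 = 550.00, centroid at (98.33, 6.67).
hole: A = −π·14² = -615.75, centroid at (32.00, 44.00).
ΣA = 9647.52 cm²
ΣAX̄ = (7200.00)(40.00) + (2513.27)(40.00) + (550.00)(98.33) + (-615.75)(32.00) = 422910.23 cm³
ΣAȲ = (7200.00)(45.00) + (2513.27)(106.98) + (550.00)(6.67) + (-615.75)(44.00) = 569434.91 cm³
X̄ = 422910.23 / 9647.52 = 43.84 cm
Ȳ = 569434.91 / 9647.52 = 59.02 cm

X̄ = 43.84 cm, Ȳ = 59.02 cm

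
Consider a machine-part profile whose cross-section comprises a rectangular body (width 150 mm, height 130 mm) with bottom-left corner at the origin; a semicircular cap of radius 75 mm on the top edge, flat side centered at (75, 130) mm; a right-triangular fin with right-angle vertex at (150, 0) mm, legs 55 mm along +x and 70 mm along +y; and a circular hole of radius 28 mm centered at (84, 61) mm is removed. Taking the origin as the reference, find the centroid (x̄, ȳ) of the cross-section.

x̄ = 80.67 mm, ȳ = 93.25 mm

Part | A | x̄ᵢ | ȳᵢ | A·x̄ᵢ | A·ȳᵢ
rectangular body | 19500.00 | 75.00 | 65.00 | 1462500.00 | 1267500.00
semicircular top | 8835.73 | 75.00 | 161.83 | 662679.70 | 1429894.81
triangular fin | 1925.00 | 168.33 | 23.33 | 324041.67 | 44916.67
hole | -2463.01 | 84.00 | 61.00 | -206892.73 | -150243.53
Σ | 27797.72 |  |  | 2242328.64 | 2592067.95
x̄ = 2242328.64 / 27797.72 = 80.67 mm
ȳ = 2592067.95 / 27797.72 = 93.25 mm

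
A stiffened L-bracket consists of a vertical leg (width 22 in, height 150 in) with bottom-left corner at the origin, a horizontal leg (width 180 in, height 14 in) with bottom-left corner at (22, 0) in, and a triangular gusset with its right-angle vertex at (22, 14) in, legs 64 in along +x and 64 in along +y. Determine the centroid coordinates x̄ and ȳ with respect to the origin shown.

vertical leg: A = 22 × 150 = 3300.00, centroid at (11.00, 75.00).
horizontal leg: A = 180 × 14 = 2520.00, centroid at (112.00, 7.00).
gusset: A = ½·64·64 = 2048.00, centroid at (43.33, 35.33).
ΣA = 7868.00 in²
ΣAx̄ = (3300.00)(11.00) + (2520.00)(112.00) + (2048.00)(43.33) = 407286.67 in³
ΣAȳ = (3300.00)(75.00) + (2520.00)(7.00) + (2048.00)(35.33) = 337502.67 in³
x̄ = 407286.67 / 7868.00 = 51.76 in
ȳ = 337502.67 / 7868.00 = 42.90 in

x̄ = 51.76 in, ȳ = 42.90 in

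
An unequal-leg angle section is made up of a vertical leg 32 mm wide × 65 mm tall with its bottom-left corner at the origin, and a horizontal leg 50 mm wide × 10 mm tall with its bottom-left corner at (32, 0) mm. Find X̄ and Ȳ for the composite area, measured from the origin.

X̄ = 23.95 mm, Ȳ = 27.17 mm

vertical leg: A = 32 × 65 = 2080.00, centroid at (16.00, 32.50).
horizontal leg: A = 50 × 10 = 500.00, centroid at (57.00, 5.00).
ΣA = 2580.00 mm²
ΣAX̄ = (2080.00)(16.00) + (500.00)(57.00) = 61780.00 mm³
ΣAȲ = (2080.00)(32.50) + (500.00)(5.00) = 70100.00 mm³
X̄ = 61780.00 / 2580.00 = 23.95 mm
Ȳ = 70100.00 / 2580.00 = 27.17 mm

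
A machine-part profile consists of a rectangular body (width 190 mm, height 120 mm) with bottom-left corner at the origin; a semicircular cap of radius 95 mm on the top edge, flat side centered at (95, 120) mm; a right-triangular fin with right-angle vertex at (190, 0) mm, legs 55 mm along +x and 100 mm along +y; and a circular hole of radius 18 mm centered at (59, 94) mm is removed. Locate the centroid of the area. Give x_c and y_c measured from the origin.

rectangular body: A = 190 × 120 = 22800.00, centroid at (95.00, 60.00).
semicircular top: A = ½π·95² = 14176.44, centroid at (95.00, 160.32).
triangular fin: A = ½·55·100 = 2750.00, centroid at (208.33, 33.33).
hole: A = −π·18² = -1017.88, centroid at (59.00, 94.00).
ΣA = 38708.56 mm², ΣAx_c = 4025623.48 mm³, ΣAy_c = 3636742.08 mm³.
x_c = 4025623.48/38708.56 = 104.00 mm; y_c = 3636742.08/38708.56 = 93.95 mm.

x_c = 104.00 mm, y_c = 93.95 mm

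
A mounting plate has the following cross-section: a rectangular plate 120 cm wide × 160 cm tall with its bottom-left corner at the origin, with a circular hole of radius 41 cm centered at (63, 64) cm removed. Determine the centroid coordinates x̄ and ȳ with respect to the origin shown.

x̄ = 58.86 cm, ȳ = 86.07 cm

plate: A = 120 × 160 = 19200.00, centroid at (60.00, 80.00).
hole: A = −π·41² = -5281.02, centroid at (63.00, 64.00).
ΣA = 13918.98 cm², ΣAx̄ = 819295.91 cm³, ΣAȳ = 1198014.90 cm³.
x̄ = 819295.91/13918.98 = 58.86 cm; ȳ = 1198014.90/13918.98 = 86.07 cm.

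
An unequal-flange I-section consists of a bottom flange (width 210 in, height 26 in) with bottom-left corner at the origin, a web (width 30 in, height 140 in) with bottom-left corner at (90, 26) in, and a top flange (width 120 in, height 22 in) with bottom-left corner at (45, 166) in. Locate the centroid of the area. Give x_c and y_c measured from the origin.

x_c = 105.00 in, y_c = 76.54 in

bottom flange: A = 210 × 26 = 5460.00, centroid at (105.00, 13.00).
web: A = 30 × 140 = 4200.00, centroid at (105.00, 96.00).
top flange: A = 120 × 22 = 2640.00, centroid at (105.00, 177.00).
ΣA = 12300.00 in², ΣAx_c = 1291500.00 in³, ΣAy_c = 941460.00 in³.
x_c = 1291500.00/12300.00 = 105.00 in; y_c = 941460.00/12300.00 = 76.54 in.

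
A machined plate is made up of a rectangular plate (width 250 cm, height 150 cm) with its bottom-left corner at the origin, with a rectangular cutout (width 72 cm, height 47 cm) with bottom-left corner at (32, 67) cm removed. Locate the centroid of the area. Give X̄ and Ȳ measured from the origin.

Part | A | x̄ᵢ | ȳᵢ | A·x̄ᵢ | A·ȳᵢ
plate | 37500.00 | 125.00 | 75.00 | 4687500.00 | 2812500.00
hole | -3384.00 | 68.00 | 90.50 | -230112.00 | -306252.00
Σ | 34116.00 |  |  | 4457388.00 | 2506248.00
X̄ = 4457388.00 / 34116.00 = 130.65 cm
Ȳ = 2506248.00 / 34116.00 = 73.46 cm

X̄ = 130.65 cm, Ȳ = 73.46 cm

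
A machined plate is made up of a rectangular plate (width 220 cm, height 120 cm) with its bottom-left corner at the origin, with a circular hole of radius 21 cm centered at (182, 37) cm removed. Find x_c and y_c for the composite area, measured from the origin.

plate: A = 220 × 120 = 26400.00, centroid at (110.00, 60.00).
hole: A = −π·21² = -1385.44, centroid at (182.00, 37.00).
ΣA = 25014.56 cm², ΣAx_c = 2651849.49 cm³, ΣAy_c = 1532738.63 cm³.
x_c = 2651849.49/25014.56 = 106.01 cm; y_c = 1532738.63/25014.56 = 61.27 cm.

x_c = 106.01 cm, y_c = 61.27 cm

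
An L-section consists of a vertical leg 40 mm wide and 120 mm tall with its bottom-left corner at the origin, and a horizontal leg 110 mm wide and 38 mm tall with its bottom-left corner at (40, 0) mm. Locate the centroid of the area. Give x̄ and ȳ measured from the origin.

vertical leg: A = 40 × 120 = 4800.00, centroid at (20.00, 60.00).
horizontal leg: A = 110 × 38 = 4180.00, centroid at (95.00, 19.00).
ΣA = 8980.00 mm², ΣAx̄ = 493100.00 mm³, ΣAȳ = 367420.00 mm³.
x̄ = 493100.00/8980.00 = 54.91 mm; ȳ = 367420.00/8980.00 = 40.92 mm.

x̄ = 54.91 mm, ȳ = 40.92 mm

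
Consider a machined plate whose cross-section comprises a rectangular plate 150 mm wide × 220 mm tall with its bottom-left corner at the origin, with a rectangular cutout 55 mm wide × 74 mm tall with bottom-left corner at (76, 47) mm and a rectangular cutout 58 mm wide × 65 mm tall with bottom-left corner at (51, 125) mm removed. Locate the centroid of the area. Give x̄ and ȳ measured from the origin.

x̄ = 69.64 mm, ȳ = 107.09 mm

plate: A = 150 × 220 = 33000.00, centroid at (75.00, 110.00).
hole 1: A = −(55 × 74) = -4070.00, centroid at (103.50, 84.00).
hole 2: A = −(58 × 65) = -3770.00, centroid at (80.00, 157.50).
ΣA = 25160.00 mm²
ΣAx̄ = (33000.00)(75.00) + (-4070.00)(103.50) + (-3770.00)(80.00) = 1752155.00 mm³
ΣAȳ = (33000.00)(110.00) + (-4070.00)(84.00) + (-3770.00)(157.50) = 2694345.00 mm³
x̄ = 1752155.00 / 25160.00 = 69.64 mm
ȳ = 2694345.00 / 25160.00 = 107.09 mm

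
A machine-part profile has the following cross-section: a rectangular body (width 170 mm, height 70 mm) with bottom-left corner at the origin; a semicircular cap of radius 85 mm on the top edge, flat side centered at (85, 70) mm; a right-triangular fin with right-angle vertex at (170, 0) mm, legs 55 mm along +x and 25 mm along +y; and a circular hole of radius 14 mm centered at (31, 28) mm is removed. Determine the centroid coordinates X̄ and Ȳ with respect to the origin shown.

Part | A | x̄ᵢ | ȳᵢ | A·x̄ᵢ | A·ȳᵢ
rectangular body | 11900.00 | 85.00 | 35.00 | 1011500.00 | 416500.00
semicircular top | 11349.00 | 85.00 | 106.08 | 964665.29 | 1203846.91
triangular fin | 687.50 | 188.33 | 8.33 | 129479.17 | 5729.17
hole | -615.75 | 31.00 | 28.00 | -19088.32 | -17241.06
Σ | 23320.75 |  |  | 2086556.14 | 1608835.02
X̄ = 2086556.14 / 23320.75 = 89.47 mm
Ȳ = 1608835.02 / 23320.75 = 68.99 mm

X̄ = 89.47 mm, Ȳ = 68.99 mm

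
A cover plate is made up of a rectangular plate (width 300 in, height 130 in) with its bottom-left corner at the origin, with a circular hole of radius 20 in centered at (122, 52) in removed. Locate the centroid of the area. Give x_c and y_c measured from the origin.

plate: A = 300 × 130 = 39000.00, centroid at (150.00, 65.00).
hole: A = −π·20² = -1256.64, centroid at (122.00, 52.00).
ΣA = 37743.36 in², ΣAx_c = 5696690.28 in³, ΣAy_c = 2469654.87 in³.
x_c = 5696690.28/37743.36 = 150.93 in; y_c = 2469654.87/37743.36 = 65.43 in.

x_c = 150.93 in, y_c = 65.43 in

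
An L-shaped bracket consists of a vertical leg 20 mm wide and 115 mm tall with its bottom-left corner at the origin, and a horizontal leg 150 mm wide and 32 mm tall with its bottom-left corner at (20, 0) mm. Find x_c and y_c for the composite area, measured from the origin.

x_c = 67.46 mm, y_c = 29.44 mm

Part | A | x̄ᵢ | ȳᵢ | A·x̄ᵢ | A·ȳᵢ
vertical leg | 2300.00 | 10.00 | 57.50 | 23000.00 | 132250.00
horizontal leg | 4800.00 | 95.00 | 16.00 | 456000.00 | 76800.00
Σ | 7100.00 |  |  | 479000.00 | 209050.00
x_c = 479000.00 / 7100.00 = 67.46 mm
y_c = 209050.00 / 7100.00 = 29.44 mm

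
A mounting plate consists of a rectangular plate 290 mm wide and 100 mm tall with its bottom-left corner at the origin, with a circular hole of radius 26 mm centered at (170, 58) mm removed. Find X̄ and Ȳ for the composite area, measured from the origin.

plate: A = 290 × 100 = 29000.00, centroid at (145.00, 50.00).
hole: A = −π·26² = -2123.72, centroid at (170.00, 58.00).
ΣA = 26876.28 mm²
ΣAX̄ = (29000.00)(145.00) + (-2123.72)(170.00) = 3843968.17 mm³
ΣAȲ = (29000.00)(50.00) + (-2123.72)(58.00) = 1326824.44 mm³
X̄ = 3843968.17 / 26876.28 = 143.02 mm
Ȳ = 1326824.44 / 26876.28 = 49.37 mm

X̄ = 143.02 mm, Ȳ = 49.37 mm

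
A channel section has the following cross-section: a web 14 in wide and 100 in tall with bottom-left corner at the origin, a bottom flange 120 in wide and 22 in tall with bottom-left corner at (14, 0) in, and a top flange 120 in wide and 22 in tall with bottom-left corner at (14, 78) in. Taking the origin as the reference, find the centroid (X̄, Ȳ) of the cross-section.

X̄ = 59.96 in, Ȳ = 50.00 in

web: A = 14 × 100 = 1400.00, centroid at (7.00, 50.00).
bottom flange: A = 120 × 22 = 2640.00, centroid at (74.00, 11.00).
top flange: A = 120 × 22 = 2640.00, centroid at (74.00, 89.00).
ΣA = 6680.00 in², ΣAX̄ = 400520.00 in³, ΣAȲ = 334000.00 in³.
X̄ = 400520.00/6680.00 = 59.96 in; Ȳ = 334000.00/6680.00 = 50.00 in.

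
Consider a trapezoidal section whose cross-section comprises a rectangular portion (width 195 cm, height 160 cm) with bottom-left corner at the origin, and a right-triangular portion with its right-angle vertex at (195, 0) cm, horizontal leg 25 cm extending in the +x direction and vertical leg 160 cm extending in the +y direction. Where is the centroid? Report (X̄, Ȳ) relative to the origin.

X̄ = 103.88 cm, Ȳ = 78.39 cm

Part | A | x̄ᵢ | ȳᵢ | A·x̄ᵢ | A·ȳᵢ
rectangular portion | 31200.00 | 97.50 | 80.00 | 3042000.00 | 2496000.00
triangular portion | 2000.00 | 203.33 | 53.33 | 406666.67 | 106666.67
Σ | 33200.00 |  |  | 3448666.67 | 2602666.67
X̄ = 3448666.67 / 33200.00 = 103.88 cm
Ȳ = 2602666.67 / 33200.00 = 78.39 cm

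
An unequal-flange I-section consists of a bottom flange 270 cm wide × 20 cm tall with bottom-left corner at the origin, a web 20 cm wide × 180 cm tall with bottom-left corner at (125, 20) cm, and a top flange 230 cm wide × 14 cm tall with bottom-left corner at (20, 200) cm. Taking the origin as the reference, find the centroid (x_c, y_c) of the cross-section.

bottom flange: A = 270 × 20 = 5400.00, centroid at (135.00, 10.00).
web: A = 20 × 180 = 3600.00, centroid at (135.00, 110.00).
top flange: A = 230 × 14 = 3220.00, centroid at (135.00, 207.00).
ΣA = 12220.00 cm²
ΣAx_c = (5400.00)(135.00) + (3600.00)(135.00) + (3220.00)(135.00) = 1649700.00 cm³
ΣAy_c = (5400.00)(10.00) + (3600.00)(110.00) + (3220.00)(207.00) = 1116540.00 cm³
x_c = 1649700.00 / 12220.00 = 135.00 cm
y_c = 1116540.00 / 12220.00 = 91.37 cm

x_c = 135.00 cm, y_c = 91.37 cm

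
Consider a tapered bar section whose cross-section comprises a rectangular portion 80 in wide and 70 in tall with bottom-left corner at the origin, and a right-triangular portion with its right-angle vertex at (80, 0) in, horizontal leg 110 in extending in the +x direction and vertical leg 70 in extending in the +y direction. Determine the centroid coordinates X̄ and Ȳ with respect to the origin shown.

rectangular portion: A = 80 × 70 = 5600.00, centroid at (40.00, 35.00).
triangular portion: A = ½·110·70 = 3850.00, centroid at (116.67, 23.33).
ΣA = 9450.00 in², ΣAX̄ = 673166.67 in³, ΣAȲ = 285833.33 in³.
X̄ = 673166.67/9450.00 = 71.23 in; Ȳ = 285833.33/9450.00 = 30.25 in.

X̄ = 71.23 in, Ȳ = 30.25 in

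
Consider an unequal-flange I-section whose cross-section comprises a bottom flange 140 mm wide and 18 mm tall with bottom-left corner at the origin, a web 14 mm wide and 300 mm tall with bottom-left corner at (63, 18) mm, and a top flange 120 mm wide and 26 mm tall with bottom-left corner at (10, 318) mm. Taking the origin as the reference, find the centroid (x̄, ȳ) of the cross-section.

x̄ = 70.00 mm, ȳ = 178.96 mm

Part | A | x̄ᵢ | ȳᵢ | A·x̄ᵢ | A·ȳᵢ
bottom flange | 2520.00 | 70.00 | 9.00 | 176400.00 | 22680.00
web | 4200.00 | 70.00 | 168.00 | 294000.00 | 705600.00
top flange | 3120.00 | 70.00 | 331.00 | 218400.00 | 1032720.00
Σ | 9840.00 |  |  | 688800.00 | 1761000.00
x̄ = 688800.00 / 9840.00 = 70.00 mm
ȳ = 1761000.00 / 9840.00 = 178.96 mm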